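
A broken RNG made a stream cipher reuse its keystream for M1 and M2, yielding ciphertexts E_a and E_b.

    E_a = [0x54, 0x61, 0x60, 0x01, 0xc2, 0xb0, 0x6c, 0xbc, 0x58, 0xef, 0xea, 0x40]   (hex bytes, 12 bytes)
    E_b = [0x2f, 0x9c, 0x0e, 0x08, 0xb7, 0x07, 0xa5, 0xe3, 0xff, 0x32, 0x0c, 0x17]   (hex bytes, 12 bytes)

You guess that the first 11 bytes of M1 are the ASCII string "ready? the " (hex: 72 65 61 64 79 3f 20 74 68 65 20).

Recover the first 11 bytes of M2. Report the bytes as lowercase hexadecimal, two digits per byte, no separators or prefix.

First, E_a ⊕ E_b = (M1 ⊕ K) ⊕ (M2 ⊕ K) = M1 ⊕ M2, so the key drops out. Then M2 = (M1 ⊕ M2) ⊕ M1 over the first 11 bytes.
byte 0: (54 XOR 2f) XOR 72 = 7b XOR 72 = 09
byte 1: (61 XOR 9c) XOR 65 = fd XOR 65 = 98
byte 2: (60 XOR 0e) XOR 61 = 6e XOR 61 = 0f
byte 3: (01 XOR 08) XOR 64 = 09 XOR 64 = 6d
byte 4: (c2 XOR b7) XOR 79 = 75 XOR 79 = 0c
byte 5: (b0 XOR 07) XOR 3f = b7 XOR 3f = 88
byte 6: (6c XOR a5) XOR 20 = c9 XOR 20 = e9
byte 7: (bc XOR e3) XOR 74 = 5f XOR 74 = 2b
byte 8: (58 XOR ff) XOR 68 = a7 XOR 68 = cf
byte 9: (ef XOR 32) XOR 65 = dd XOR 65 = b8
byte 10: (ea XOR 0c) XOR 20 = e6 XOR 20 = c6

09980f6d0c88e92bcfb8c6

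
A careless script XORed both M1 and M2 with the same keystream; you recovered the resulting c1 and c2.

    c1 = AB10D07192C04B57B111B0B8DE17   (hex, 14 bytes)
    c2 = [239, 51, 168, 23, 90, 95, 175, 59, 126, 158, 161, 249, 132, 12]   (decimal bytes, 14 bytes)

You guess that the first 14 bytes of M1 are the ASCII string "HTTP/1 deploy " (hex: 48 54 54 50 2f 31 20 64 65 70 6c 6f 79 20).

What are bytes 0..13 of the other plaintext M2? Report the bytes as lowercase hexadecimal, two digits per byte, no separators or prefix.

0c772c36e7aec408aaff7d2e233b

First, c1 ⊕ c2 = (M1 ⊕ K) ⊕ (M2 ⊕ K) = M1 ⊕ M2, so the key drops out. Then M2 = (M1 ⊕ M2) ⊕ M1 over the first 14 bytes.
byte 0: (ab XOR ef) XOR 48 = 44 XOR 48 = 0c
byte 1: (10 XOR 33) XOR 54 = 23 XOR 54 = 77
byte 2: (d0 XOR a8) XOR 54 = 78 XOR 54 = 2c
byte 3: (71 XOR 17) XOR 50 = 66 XOR 50 = 36
byte 4: (92 XOR 5a) XOR 2f = c8 XOR 2f = e7
byte 5: (c0 XOR 5f) XOR 31 = 9f XOR 31 = ae
byte 6: (4b XOR af) XOR 20 = e4 XOR 20 = c4
byte 7: (57 XOR 3b) XOR 64 = 6c XOR 64 = 08
byte 8: (b1 XOR 7e) XOR 65 = cf XOR 65 = aa
byte 9: (11 XOR 9e) XOR 70 = 8f XOR 70 = ff
byte 10: (b0 XOR a1) XOR 6c = 11 XOR 6c = 7d
byte 11: (b8 XOR f9) XOR 6f = 41 XOR 6f = 2e
byte 12: (de XOR 84) XOR 79 = 5a XOR 79 = 23
byte 13: (17 XOR 0c) XOR 20 = 1b XOR 20 = 3b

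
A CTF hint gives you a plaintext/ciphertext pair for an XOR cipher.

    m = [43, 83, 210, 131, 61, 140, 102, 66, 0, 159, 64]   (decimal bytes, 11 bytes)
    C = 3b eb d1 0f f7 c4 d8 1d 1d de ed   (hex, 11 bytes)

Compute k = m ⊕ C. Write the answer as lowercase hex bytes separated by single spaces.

Since C = m ⊕ k, XORing both sides with m gives k = m ⊕ C.
00101011 XOR 00111011 = 00010000
01010011 XOR 11101011 = 10111000
11010010 XOR 11010001 = 00000011
10000011 XOR 00001111 = 10001100
00111101 XOR 11110111 = 11001010
10001100 XOR 11000100 = 01001000
01100110 XOR 11011000 = 10111110
01000010 XOR 00011101 = 01011111
00000000 XOR 00011101 = 00011101
10011111 XOR 11011110 = 01000001
01000000 XOR 11101101 = 10101101

10 b8 03 8c ca 48 be 5f 1d 41 ad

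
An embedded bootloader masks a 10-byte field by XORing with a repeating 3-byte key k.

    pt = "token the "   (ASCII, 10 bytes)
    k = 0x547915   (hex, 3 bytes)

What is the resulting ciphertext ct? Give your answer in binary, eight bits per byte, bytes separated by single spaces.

00100000 00010110 01111110 00110001 00010111 00110101 00100000 00010001 01110000 01110100

The 3-byte key repeats, so the effective keystream is 54 79 15 54 79 15 54 79 15 54.
byte 0: 74 XOR 54 = 20
byte 1: 6f XOR 79 = 16
byte 2: 6b XOR 15 = 7e
byte 3: 65 XOR 54 = 31
byte 4: 6e XOR 79 = 17
byte 5: 20 XOR 15 = 35
byte 6: 74 XOR 54 = 20
byte 7: 68 XOR 79 = 11
byte 8: 65 XOR 15 = 70
byte 9: 20 XOR 54 = 74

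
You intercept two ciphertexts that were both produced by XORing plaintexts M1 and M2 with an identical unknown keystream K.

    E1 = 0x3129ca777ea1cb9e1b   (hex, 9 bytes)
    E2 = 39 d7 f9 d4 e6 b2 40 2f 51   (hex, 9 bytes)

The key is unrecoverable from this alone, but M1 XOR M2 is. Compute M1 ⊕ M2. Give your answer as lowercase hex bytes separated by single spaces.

08 fe 33 a3 98 13 8b b1 4a

E1 ⊕ E2 = (M1 ⊕ K) ⊕ (M2 ⊕ K) = M1 ⊕ M2 — the shared key cancels under XOR.
byte 0: 31 XOR 39 = 08
byte 1: 29 XOR d7 = fe
byte 2: ca XOR f9 = 33
byte 3: 77 XOR d4 = a3
byte 4: 7e XOR e6 = 98
byte 5: a1 XOR b2 = 13
byte 6: cb XOR 40 = 8b
byte 7: 9e XOR 2f = b1
byte 8: 1b XOR 51 = 4a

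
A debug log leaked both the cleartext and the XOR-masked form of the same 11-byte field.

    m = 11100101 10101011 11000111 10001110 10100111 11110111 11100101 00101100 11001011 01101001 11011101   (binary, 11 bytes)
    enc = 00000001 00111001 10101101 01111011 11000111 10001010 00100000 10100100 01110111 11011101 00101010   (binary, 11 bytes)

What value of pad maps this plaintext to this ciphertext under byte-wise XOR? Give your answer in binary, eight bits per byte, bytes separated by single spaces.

Since enc = m ⊕ pad, XORing both sides with m gives pad = m ⊕ enc.
byte 0: 229 ^   1 = 228
byte 1: 171 ^  57 = 146
byte 2: 199 ^ 173 = 106
byte 3: 142 ^ 123 = 245
byte 4: 167 ^ 199 =  96
byte 5: 247 ^ 138 = 125
byte 6: 229 ^  32 = 197
byte 7:  44 ^ 164 = 136
byte 8: 203 ^ 119 = 188
byte 9: 105 ^ 221 = 180
byte 10: 221 ^  42 = 247

11100100 10010010 01101010 11110101 01100000 01111101 11000101 10001000 10111100 10110100 11110111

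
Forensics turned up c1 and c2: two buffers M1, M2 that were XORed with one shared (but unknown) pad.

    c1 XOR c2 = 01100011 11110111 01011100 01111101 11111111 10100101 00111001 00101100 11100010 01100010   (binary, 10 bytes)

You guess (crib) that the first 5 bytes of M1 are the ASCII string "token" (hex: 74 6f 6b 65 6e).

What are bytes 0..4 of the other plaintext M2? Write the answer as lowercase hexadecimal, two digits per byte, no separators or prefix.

1798371891

Since c1 ⊕ c2 = M1 ⊕ M2, XORing with the guessed M1 bytes yields the corresponding M2 bytes: M2 = (c1 ⊕ c2) ⊕ M1.
63 ^ 74 = 17
f7 ^ 6f = 98
5c ^ 6b = 37
7d ^ 65 = 18
ff ^ 6e = 91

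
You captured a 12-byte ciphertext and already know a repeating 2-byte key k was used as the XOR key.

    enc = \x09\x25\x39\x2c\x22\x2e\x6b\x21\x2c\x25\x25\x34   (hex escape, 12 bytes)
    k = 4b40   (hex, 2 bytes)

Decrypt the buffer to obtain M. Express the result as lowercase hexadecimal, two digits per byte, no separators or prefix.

4265726c696e206167656e74

The 2-byte key repeats, so the effective keystream is 4b 40 4b 40 4b 40 4b 40 4b 40 4b 40.
byte 0: 09 ⊕ 4b = 42
byte 1: 25 ⊕ 40 = 65
byte 2: 39 ⊕ 4b = 72
byte 3: 2c ⊕ 40 = 6c
byte 4: 22 ⊕ 4b = 69
byte 5: 2e ⊕ 40 = 6e
byte 6: 6b ⊕ 4b = 20
byte 7: 21 ⊕ 40 = 61
byte 8: 2c ⊕ 4b = 67
byte 9: 25 ⊕ 40 = 65
byte 10: 25 ⊕ 4b = 6e
byte 11: 34 ⊕ 40 = 74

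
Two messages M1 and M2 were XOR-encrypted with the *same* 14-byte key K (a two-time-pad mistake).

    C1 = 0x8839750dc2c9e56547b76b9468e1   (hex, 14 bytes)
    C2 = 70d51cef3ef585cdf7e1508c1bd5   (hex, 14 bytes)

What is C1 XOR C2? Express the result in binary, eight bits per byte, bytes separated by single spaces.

11111000 11101100 01101001 11100010 11111100 00111100 01100000 10101000 10110000 01010110 00111011 00011000 01110011 00110100

C1 ⊕ C2 = (M1 ⊕ K) ⊕ (M2 ⊕ K) = M1 ⊕ M2 — the shared key cancels under XOR.
88 ^ 70 = f8
39 ^ d5 = ec
75 ^ 1c = 69
0d ^ ef = e2
c2 ^ 3e = fc
c9 ^ f5 = 3c
e5 ^ 85 = 60
65 ^ cd = a8
47 ^ f7 = b0
b7 ^ e1 = 56
6b ^ 50 = 3b
94 ^ 8c = 18
68 ^ 1b = 73
e1 ^ d5 = 34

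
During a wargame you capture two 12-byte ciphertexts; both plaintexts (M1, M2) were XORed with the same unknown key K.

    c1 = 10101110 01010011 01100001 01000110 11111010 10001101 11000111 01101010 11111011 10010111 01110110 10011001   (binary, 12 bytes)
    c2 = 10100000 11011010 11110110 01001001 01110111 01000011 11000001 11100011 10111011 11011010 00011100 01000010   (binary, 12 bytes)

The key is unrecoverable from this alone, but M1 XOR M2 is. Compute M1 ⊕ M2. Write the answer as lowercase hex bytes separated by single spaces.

0e 89 97 0f 8d ce 06 89 40 4d 6a db

c1 ⊕ c2 = (M1 ⊕ K) ⊕ (M2 ⊕ K) = M1 ⊕ M2 — the shared key cancels under XOR.
byte 0: ae xor a0 = 0e
byte 1: 53 xor da = 89
byte 2: 61 xor f6 = 97
byte 3: 46 xor 49 = 0f
byte 4: fa xor 77 = 8d
byte 5: 8d xor 43 = ce
byte 6: c7 xor c1 = 06
byte 7: 6a xor e3 = 89
byte 8: fb xor bb = 40
byte 9: 97 xor da = 4d
byte 10: 76 xor 1c = 6a
byte 11: 99 xor 42 = db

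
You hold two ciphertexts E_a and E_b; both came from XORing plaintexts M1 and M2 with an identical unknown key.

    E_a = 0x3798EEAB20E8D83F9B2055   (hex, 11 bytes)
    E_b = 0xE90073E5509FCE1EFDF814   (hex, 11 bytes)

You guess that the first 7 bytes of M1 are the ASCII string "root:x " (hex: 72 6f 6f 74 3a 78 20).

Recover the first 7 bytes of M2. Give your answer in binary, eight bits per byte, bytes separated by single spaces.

10101100 11110111 11110010 00111010 01001010 00001111 00110110

First, E_a ⊕ E_b = (M1 ⊕ K) ⊕ (M2 ⊕ K) = M1 ⊕ M2, so the key drops out. Then M2 = (M1 ⊕ M2) ⊕ M1 over the first 7 bytes.
byte 0: (37 ⊕ e9) ⊕ 72 = de ⊕ 72 = ac
byte 1: (98 ⊕ 00) ⊕ 6f = 98 ⊕ 6f = f7
byte 2: (ee ⊕ 73) ⊕ 6f = 9d ⊕ 6f = f2
byte 3: (ab ⊕ e5) ⊕ 74 = 4e ⊕ 74 = 3a
byte 4: (20 ⊕ 50) ⊕ 3a = 70 ⊕ 3a = 4a
byte 5: (e8 ⊕ 9f) ⊕ 78 = 77 ⊕ 78 = 0f
byte 6: (d8 ⊕ ce) ⊕ 20 = 16 ⊕ 20 = 36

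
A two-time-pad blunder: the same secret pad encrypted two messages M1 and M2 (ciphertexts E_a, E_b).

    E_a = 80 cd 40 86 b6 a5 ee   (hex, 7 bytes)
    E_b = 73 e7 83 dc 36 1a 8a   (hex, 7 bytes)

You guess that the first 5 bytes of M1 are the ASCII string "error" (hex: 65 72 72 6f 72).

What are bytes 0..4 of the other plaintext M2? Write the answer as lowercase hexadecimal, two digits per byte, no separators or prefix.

9658b135f2

First, E_a ⊕ E_b = (M1 ⊕ K) ⊕ (M2 ⊕ K) = M1 ⊕ M2, so the key drops out. Then M2 = (M1 ⊕ M2) ⊕ M1 over the first 5 bytes.
byte 0: (80 xor 73) xor 65 = f3 xor 65 = 96
byte 1: (cd xor e7) xor 72 = 2a xor 72 = 58
byte 2: (40 xor 83) xor 72 = c3 xor 72 = b1
byte 3: (86 xor dc) xor 6f = 5a xor 6f = 35
byte 4: (b6 xor 36) xor 72 = 80 xor 72 = f2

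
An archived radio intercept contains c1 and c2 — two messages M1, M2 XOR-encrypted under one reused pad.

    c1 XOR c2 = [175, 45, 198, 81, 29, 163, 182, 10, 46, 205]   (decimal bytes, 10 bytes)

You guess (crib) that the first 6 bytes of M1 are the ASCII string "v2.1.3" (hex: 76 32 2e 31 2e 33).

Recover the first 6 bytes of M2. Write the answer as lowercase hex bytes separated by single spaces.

Since c1 ⊕ c2 = M1 ⊕ M2, XORing with the guessed M1 bytes yields the corresponding M2 bytes: M2 = (c1 ⊕ c2) ⊕ M1.
af ^ 76 = d9
2d ^ 32 = 1f
c6 ^ 2e = e8
51 ^ 31 = 60
1d ^ 2e = 33
a3 ^ 33 = 90

d9 1f e8 60 33 90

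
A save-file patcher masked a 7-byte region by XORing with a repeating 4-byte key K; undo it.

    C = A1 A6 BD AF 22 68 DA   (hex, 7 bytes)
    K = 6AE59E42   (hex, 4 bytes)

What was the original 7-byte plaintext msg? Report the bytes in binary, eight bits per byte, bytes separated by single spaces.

The 4-byte key repeats, so the effective keystream is 6a e5 9e 42 6a e5 9e.
byte 0: 161 XOR 106 = 203
byte 1: 166 XOR 229 =  67
byte 2: 189 XOR 158 =  35
byte 3: 175 XOR  66 = 237
byte 4:  34 XOR 106 =  72
byte 5: 104 XOR 229 = 141
byte 6: 218 XOR 158 =  68

11001011 01000011 00100011 11101101 01001000 10001101 01000100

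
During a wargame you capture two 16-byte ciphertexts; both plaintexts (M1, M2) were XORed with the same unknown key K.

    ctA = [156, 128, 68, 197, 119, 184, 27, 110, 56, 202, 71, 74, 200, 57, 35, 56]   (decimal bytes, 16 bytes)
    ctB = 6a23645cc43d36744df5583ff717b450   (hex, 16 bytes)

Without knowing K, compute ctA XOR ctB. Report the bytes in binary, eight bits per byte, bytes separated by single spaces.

11110110 10100011 00100000 10011001 10110011 10000101 00101101 00011010 01110101 00111111 00011111 01110101 00111111 00101110 10010111 01101000

ctA ⊕ ctB = (M1 ⊕ K) ⊕ (M2 ⊕ K) = M1 ⊕ M2 — the shared key cancels under XOR.
byte 0: 9c XOR 6a = f6
byte 1: 80 XOR 23 = a3
byte 2: 44 XOR 64 = 20
byte 3: c5 XOR 5c = 99
byte 4: 77 XOR c4 = b3
byte 5: b8 XOR 3d = 85
byte 6: 1b XOR 36 = 2d
byte 7: 6e XOR 74 = 1a
byte 8: 38 XOR 4d = 75
byte 9: ca XOR f5 = 3f
byte 10: 47 XOR 58 = 1f
byte 11: 4a XOR 3f = 75
byte 12: c8 XOR f7 = 3f
byte 13: 39 XOR 17 = 2e
byte 14: 23 XOR b4 = 97
byte 15: 38 XOR 50 = 68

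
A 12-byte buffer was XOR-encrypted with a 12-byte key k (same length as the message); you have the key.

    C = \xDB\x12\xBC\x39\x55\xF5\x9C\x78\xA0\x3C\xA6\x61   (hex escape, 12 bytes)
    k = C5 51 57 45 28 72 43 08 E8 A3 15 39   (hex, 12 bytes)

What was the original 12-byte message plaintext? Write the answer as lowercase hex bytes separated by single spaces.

1e 43 eb 7c 7d 87 df 70 48 9f b3 58

XOR is its own inverse, so applying the key byte-wise gives the result directly.
219 ⊕ 197 =  30
 18 ⊕  81 =  67
188 ⊕  87 = 235
 57 ⊕  69 = 124
 85 ⊕  40 = 125
245 ⊕ 114 = 135
156 ⊕  67 = 223
120 ⊕   8 = 112
160 ⊕ 232 =  72
 60 ⊕ 163 = 159
166 ⊕  21 = 179
 97 ⊕  57 =  88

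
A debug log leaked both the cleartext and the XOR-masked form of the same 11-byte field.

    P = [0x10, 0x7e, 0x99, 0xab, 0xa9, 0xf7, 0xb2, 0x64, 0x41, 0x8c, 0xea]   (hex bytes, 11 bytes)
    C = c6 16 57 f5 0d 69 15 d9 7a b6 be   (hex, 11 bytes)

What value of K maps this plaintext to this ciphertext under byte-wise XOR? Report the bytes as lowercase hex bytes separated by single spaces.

d6 68 ce 5e a4 9e a7 bd 3b 3a 54

Since C = P ⊕ K, XORing both sides with P gives K = P ⊕ C.
 16 ⊕ 198 = 214
126 ⊕  22 = 104
153 ⊕  87 = 206
171 ⊕ 245 =  94
169 ⊕  13 = 164
247 ⊕ 105 = 158
178 ⊕  21 = 167
100 ⊕ 217 = 189
 65 ⊕ 122 =  59
140 ⊕ 182 =  58
234 ⊕ 190 =  84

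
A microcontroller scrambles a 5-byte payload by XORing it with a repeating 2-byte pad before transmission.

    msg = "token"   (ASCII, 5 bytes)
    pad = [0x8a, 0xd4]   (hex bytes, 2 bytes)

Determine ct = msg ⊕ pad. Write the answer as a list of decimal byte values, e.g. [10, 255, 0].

[254, 187, 225, 177, 228]

The 2-byte key repeats, so the effective keystream is 8a d4 8a d4 8a.
byte 0: 74 ⊕ 8a = fe
byte 1: 6f ⊕ d4 = bb
byte 2: 6b ⊕ 8a = e1
byte 3: 65 ⊕ d4 = b1
byte 4: 6e ⊕ 8a = e4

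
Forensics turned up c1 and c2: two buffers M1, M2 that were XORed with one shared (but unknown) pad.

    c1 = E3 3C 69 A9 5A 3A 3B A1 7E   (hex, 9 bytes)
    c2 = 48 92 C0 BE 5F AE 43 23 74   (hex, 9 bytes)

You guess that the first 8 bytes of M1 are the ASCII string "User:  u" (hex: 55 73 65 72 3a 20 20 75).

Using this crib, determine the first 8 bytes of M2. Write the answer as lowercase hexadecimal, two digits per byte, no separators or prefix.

First, c1 ⊕ c2 = (M1 ⊕ K) ⊕ (M2 ⊕ K) = M1 ⊕ M2, so the key drops out. Then M2 = (M1 ⊕ M2) ⊕ M1 over the first 8 bytes.
byte 0: (e3 ^ 48) ^ 55 = ab ^ 55 = fe
byte 1: (3c ^ 92) ^ 73 = ae ^ 73 = dd
byte 2: (69 ^ c0) ^ 65 = a9 ^ 65 = cc
byte 3: (a9 ^ be) ^ 72 = 17 ^ 72 = 65
byte 4: (5a ^ 5f) ^ 3a = 05 ^ 3a = 3f
byte 5: (3a ^ ae) ^ 20 = 94 ^ 20 = b4
byte 6: (3b ^ 43) ^ 20 = 78 ^ 20 = 58
byte 7: (a1 ^ 23) ^ 75 = 82 ^ 75 = f7

feddcc653fb458f7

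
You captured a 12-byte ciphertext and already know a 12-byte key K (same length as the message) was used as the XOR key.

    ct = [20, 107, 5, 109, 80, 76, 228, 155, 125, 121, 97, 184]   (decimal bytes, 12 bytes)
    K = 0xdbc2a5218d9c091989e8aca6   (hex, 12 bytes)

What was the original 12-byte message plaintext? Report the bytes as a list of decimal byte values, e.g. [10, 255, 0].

14 xor db = cf
6b xor c2 = a9
05 xor a5 = a0
6d xor 21 = 4c
50 xor 8d = dd
4c xor 9c = d0
e4 xor 09 = ed
9b xor 19 = 82
7d xor 89 = f4
79 xor e8 = 91
61 xor ac = cd
b8 xor a6 = 1e

[207, 169, 160, 76, 221, 208, 237, 130, 244, 145, 205, 30]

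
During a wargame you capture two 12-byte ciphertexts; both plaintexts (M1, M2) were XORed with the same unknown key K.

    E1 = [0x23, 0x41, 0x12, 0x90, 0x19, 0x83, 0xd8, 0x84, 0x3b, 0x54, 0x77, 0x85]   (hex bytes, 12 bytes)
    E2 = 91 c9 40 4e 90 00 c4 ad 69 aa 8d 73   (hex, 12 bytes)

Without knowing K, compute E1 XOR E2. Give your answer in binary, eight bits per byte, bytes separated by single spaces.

10110010 10001000 01010010 11011110 10001001 10000011 00011100 00101001 01010010 11111110 11111010 11110110

E1 ⊕ E2 = (M1 ⊕ K) ⊕ (M2 ⊕ K) = M1 ⊕ M2 — the shared key cancels under XOR.
byte 0:  35 ⊕ 145 = 178
byte 1:  65 ⊕ 201 = 136
byte 2:  18 ⊕  64 =  82
byte 3: 144 ⊕  78 = 222
byte 4:  25 ⊕ 144 = 137
byte 5: 131 ⊕   0 = 131
byte 6: 216 ⊕ 196 =  28
byte 7: 132 ⊕ 173 =  41
byte 8:  59 ⊕ 105 =  82
byte 9:  84 ⊕ 170 = 254
byte 10: 119 ⊕ 141 = 250
byte 11: 133 ⊕ 115 = 246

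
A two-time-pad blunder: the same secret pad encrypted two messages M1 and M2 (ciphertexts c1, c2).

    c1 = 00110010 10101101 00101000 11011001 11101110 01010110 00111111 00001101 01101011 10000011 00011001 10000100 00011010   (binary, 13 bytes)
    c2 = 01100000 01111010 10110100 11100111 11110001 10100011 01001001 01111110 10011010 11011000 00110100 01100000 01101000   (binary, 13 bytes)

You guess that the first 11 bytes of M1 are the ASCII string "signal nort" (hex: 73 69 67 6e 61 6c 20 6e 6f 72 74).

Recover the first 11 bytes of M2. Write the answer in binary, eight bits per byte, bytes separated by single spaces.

00100001 10111110 11111011 01010000 01111110 10011001 01010110 00011101 10011110 00101001 01011001

First, c1 ⊕ c2 = (M1 ⊕ K) ⊕ (M2 ⊕ K) = M1 ⊕ M2, so the key drops out. Then M2 = (M1 ⊕ M2) ⊕ M1 over the first 11 bytes.
byte 0: (32 XOR 60) XOR 73 = 52 XOR 73 = 21
byte 1: (ad XOR 7a) XOR 69 = d7 XOR 69 = be
byte 2: (28 XOR b4) XOR 67 = 9c XOR 67 = fb
byte 3: (d9 XOR e7) XOR 6e = 3e XOR 6e = 50
byte 4: (ee XOR f1) XOR 61 = 1f XOR 61 = 7e
byte 5: (56 XOR a3) XOR 6c = f5 XOR 6c = 99
byte 6: (3f XOR 49) XOR 20 = 76 XOR 20 = 56
byte 7: (0d XOR 7e) XOR 6e = 73 XOR 6e = 1d
byte 8: (6b XOR 9a) XOR 6f = f1 XOR 6f = 9e
byte 9: (83 XOR d8) XOR 72 = 5b XOR 72 = 29
byte 10: (19 XOR 34) XOR 74 = 2d XOR 74 = 59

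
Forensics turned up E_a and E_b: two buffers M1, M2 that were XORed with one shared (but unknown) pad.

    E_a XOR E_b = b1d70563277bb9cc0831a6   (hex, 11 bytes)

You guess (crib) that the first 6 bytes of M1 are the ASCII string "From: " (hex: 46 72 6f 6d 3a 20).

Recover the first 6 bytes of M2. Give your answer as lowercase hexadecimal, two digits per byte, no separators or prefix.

Since E_a ⊕ E_b = M1 ⊕ M2, XORing with the guessed M1 bytes yields the corresponding M2 bytes: M2 = (E_a ⊕ E_b) ⊕ M1.
177 xor  70 = 247
215 xor 114 = 165
  5 xor 111 = 106
 99 xor 109 =  14
 39 xor  58 =  29
123 xor  32 =  91

f7a56a0e1d5b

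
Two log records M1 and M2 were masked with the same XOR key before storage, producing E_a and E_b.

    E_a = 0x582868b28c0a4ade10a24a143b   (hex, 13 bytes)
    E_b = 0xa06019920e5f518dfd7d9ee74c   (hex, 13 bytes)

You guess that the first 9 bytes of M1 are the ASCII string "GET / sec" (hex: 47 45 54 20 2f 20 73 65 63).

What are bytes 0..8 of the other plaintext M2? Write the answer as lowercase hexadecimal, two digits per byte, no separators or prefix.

First, E_a ⊕ E_b = (M1 ⊕ K) ⊕ (M2 ⊕ K) = M1 ⊕ M2, so the key drops out. Then M2 = (M1 ⊕ M2) ⊕ M1 over the first 9 bytes.
byte 0: (58 ⊕ a0) ⊕ 47 = f8 ⊕ 47 = bf
byte 1: (28 ⊕ 60) ⊕ 45 = 48 ⊕ 45 = 0d
byte 2: (68 ⊕ 19) ⊕ 54 = 71 ⊕ 54 = 25
byte 3: (b2 ⊕ 92) ⊕ 20 = 20 ⊕ 20 = 00
byte 4: (8c ⊕ 0e) ⊕ 2f = 82 ⊕ 2f = ad
byte 5: (0a ⊕ 5f) ⊕ 20 = 55 ⊕ 20 = 75
byte 6: (4a ⊕ 51) ⊕ 73 = 1b ⊕ 73 = 68
byte 7: (de ⊕ 8d) ⊕ 65 = 53 ⊕ 65 = 36
byte 8: (10 ⊕ fd) ⊕ 63 = ed ⊕ 63 = 8e

bf0d2500ad7568368e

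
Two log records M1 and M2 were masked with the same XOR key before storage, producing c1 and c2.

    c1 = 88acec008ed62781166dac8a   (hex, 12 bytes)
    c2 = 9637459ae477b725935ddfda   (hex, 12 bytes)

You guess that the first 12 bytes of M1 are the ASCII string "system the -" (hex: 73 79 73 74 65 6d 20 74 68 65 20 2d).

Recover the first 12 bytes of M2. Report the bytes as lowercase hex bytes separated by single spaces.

6d e2 da ee 0f cc b0 d0 ed 55 53 7d

First, c1 ⊕ c2 = (M1 ⊕ K) ⊕ (M2 ⊕ K) = M1 ⊕ M2, so the key drops out. Then M2 = (M1 ⊕ M2) ⊕ M1 over the first 12 bytes.
byte 0: (88 XOR 96) XOR 73 = 1e XOR 73 = 6d
byte 1: (ac XOR 37) XOR 79 = 9b XOR 79 = e2
byte 2: (ec XOR 45) XOR 73 = a9 XOR 73 = da
byte 3: (00 XOR 9a) XOR 74 = 9a XOR 74 = ee
byte 4: (8e XOR e4) XOR 65 = 6a XOR 65 = 0f
byte 5: (d6 XOR 77) XOR 6d = a1 XOR 6d = cc
byte 6: (27 XOR b7) XOR 20 = 90 XOR 20 = b0
byte 7: (81 XOR 25) XOR 74 = a4 XOR 74 = d0
byte 8: (16 XOR 93) XOR 68 = 85 XOR 68 = ed
byte 9: (6d XOR 5d) XOR 65 = 30 XOR 65 = 55
byte 10: (ac XOR df) XOR 20 = 73 XOR 20 = 53
byte 11: (8a XOR da) XOR 2d = 50 XOR 2d = 7d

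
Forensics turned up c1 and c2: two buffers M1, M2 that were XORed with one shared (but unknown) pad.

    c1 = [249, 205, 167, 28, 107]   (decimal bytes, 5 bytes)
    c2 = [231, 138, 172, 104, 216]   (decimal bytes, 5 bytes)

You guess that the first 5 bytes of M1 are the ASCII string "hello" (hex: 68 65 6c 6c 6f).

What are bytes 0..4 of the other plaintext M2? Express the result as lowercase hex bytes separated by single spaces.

First, c1 ⊕ c2 = (M1 ⊕ K) ⊕ (M2 ⊕ K) = M1 ⊕ M2, so the key drops out. Then M2 = (M1 ⊕ M2) ⊕ M1 over the first 5 bytes.
byte 0: (f9 XOR e7) XOR 68 = 1e XOR 68 = 76
byte 1: (cd XOR 8a) XOR 65 = 47 XOR 65 = 22
byte 2: (a7 XOR ac) XOR 6c = 0b XOR 6c = 67
byte 3: (1c XOR 68) XOR 6c = 74 XOR 6c = 18
byte 4: (6b XOR d8) XOR 6f = b3 XOR 6f = dc

76 22 67 18 dc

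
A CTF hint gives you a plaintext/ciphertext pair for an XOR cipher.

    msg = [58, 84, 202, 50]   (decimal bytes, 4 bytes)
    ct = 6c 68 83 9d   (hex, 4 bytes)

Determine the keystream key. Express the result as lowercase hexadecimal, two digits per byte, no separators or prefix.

Since ct = msg ⊕ key, XORing both sides with msg gives key = msg ⊕ ct.
00111010 xor 01101100 = 01010110
01010100 xor 01101000 = 00111100
11001010 xor 10000011 = 01001001
00110010 xor 10011101 = 10101111

563c49af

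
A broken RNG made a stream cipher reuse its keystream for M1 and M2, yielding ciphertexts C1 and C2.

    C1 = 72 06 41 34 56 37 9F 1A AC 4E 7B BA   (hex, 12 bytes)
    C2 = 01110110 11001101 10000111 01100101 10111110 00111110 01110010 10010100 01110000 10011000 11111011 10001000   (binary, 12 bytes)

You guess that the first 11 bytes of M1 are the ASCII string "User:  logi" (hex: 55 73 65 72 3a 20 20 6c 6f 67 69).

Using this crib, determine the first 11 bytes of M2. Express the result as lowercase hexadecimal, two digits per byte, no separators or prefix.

First, C1 ⊕ C2 = (M1 ⊕ K) ⊕ (M2 ⊕ K) = M1 ⊕ M2, so the key drops out. Then M2 = (M1 ⊕ M2) ⊕ M1 over the first 11 bytes.
byte 0: (72 xor 76) xor 55 = 04 xor 55 = 51
byte 1: (06 xor cd) xor 73 = cb xor 73 = b8
byte 2: (41 xor 87) xor 65 = c6 xor 65 = a3
byte 3: (34 xor 65) xor 72 = 51 xor 72 = 23
byte 4: (56 xor be) xor 3a = e8 xor 3a = d2
byte 5: (37 xor 3e) xor 20 = 09 xor 20 = 29
byte 6: (9f xor 72) xor 20 = ed xor 20 = cd
byte 7: (1a xor 94) xor 6c = 8e xor 6c = e2
byte 8: (ac xor 70) xor 6f = dc xor 6f = b3
byte 9: (4e xor 98) xor 67 = d6 xor 67 = b1
byte 10: (7b xor fb) xor 69 = 80 xor 69 = e9

51b8a323d229cde2b3b1e9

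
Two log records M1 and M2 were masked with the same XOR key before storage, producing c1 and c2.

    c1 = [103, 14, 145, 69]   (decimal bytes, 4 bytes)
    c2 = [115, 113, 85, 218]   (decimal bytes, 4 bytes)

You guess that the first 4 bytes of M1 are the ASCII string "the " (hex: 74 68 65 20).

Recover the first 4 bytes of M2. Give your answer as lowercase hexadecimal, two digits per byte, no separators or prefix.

First, c1 ⊕ c2 = (M1 ⊕ K) ⊕ (M2 ⊕ K) = M1 ⊕ M2, so the key drops out. Then M2 = (M1 ⊕ M2) ⊕ M1 over the first 4 bytes.
byte 0: (67 ^ 73) ^ 74 = 14 ^ 74 = 60
byte 1: (0e ^ 71) ^ 68 = 7f ^ 68 = 17
byte 2: (91 ^ 55) ^ 65 = c4 ^ 65 = a1
byte 3: (45 ^ da) ^ 20 = 9f ^ 20 = bf

6017a1bf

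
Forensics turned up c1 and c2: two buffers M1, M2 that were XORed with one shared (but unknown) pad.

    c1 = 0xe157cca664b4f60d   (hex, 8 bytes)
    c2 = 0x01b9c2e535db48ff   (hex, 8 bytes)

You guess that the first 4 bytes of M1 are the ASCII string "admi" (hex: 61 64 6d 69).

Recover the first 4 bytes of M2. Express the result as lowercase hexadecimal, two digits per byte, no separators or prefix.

818a632a

First, c1 ⊕ c2 = (M1 ⊕ K) ⊕ (M2 ⊕ K) = M1 ⊕ M2, so the key drops out. Then M2 = (M1 ⊕ M2) ⊕ M1 over the first 4 bytes.
byte 0: (e1 XOR 01) XOR 61 = e0 XOR 61 = 81
byte 1: (57 XOR b9) XOR 64 = ee XOR 64 = 8a
byte 2: (cc XOR c2) XOR 6d = 0e XOR 6d = 63
byte 3: (a6 XOR e5) XOR 69 = 43 XOR 69 = 2a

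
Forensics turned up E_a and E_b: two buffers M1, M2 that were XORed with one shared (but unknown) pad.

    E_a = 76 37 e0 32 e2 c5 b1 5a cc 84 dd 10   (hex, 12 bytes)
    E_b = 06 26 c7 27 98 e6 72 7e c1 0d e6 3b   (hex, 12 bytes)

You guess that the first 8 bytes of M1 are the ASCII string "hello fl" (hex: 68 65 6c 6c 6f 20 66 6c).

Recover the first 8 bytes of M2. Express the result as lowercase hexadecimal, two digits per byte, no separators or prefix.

18744b791503a548

First, E_a ⊕ E_b = (M1 ⊕ K) ⊕ (M2 ⊕ K) = M1 ⊕ M2, so the key drops out. Then M2 = (M1 ⊕ M2) ⊕ M1 over the first 8 bytes.
byte 0: (76 ^ 06) ^ 68 = 70 ^ 68 = 18
byte 1: (37 ^ 26) ^ 65 = 11 ^ 65 = 74
byte 2: (e0 ^ c7) ^ 6c = 27 ^ 6c = 4b
byte 3: (32 ^ 27) ^ 6c = 15 ^ 6c = 79
byte 4: (e2 ^ 98) ^ 6f = 7a ^ 6f = 15
byte 5: (c5 ^ e6) ^ 20 = 23 ^ 20 = 03
byte 6: (b1 ^ 72) ^ 66 = c3 ^ 66 = a5
byte 7: (5a ^ 7e) ^ 6c = 24 ^ 6c = 48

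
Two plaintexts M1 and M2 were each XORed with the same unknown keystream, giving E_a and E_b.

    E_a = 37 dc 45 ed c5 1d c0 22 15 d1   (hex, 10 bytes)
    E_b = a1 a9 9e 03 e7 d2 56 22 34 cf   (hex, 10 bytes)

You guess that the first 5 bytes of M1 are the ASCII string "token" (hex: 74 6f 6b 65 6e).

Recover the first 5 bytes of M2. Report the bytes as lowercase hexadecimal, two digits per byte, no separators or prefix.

e21ab08b4c

First, E_a ⊕ E_b = (M1 ⊕ K) ⊕ (M2 ⊕ K) = M1 ⊕ M2, so the key drops out. Then M2 = (M1 ⊕ M2) ⊕ M1 over the first 5 bytes.
byte 0: (37 ⊕ a1) ⊕ 74 = 96 ⊕ 74 = e2
byte 1: (dc ⊕ a9) ⊕ 6f = 75 ⊕ 6f = 1a
byte 2: (45 ⊕ 9e) ⊕ 6b = db ⊕ 6b = b0
byte 3: (ed ⊕ 03) ⊕ 65 = ee ⊕ 65 = 8b
byte 4: (c5 ⊕ e7) ⊕ 6e = 22 ⊕ 6e = 4c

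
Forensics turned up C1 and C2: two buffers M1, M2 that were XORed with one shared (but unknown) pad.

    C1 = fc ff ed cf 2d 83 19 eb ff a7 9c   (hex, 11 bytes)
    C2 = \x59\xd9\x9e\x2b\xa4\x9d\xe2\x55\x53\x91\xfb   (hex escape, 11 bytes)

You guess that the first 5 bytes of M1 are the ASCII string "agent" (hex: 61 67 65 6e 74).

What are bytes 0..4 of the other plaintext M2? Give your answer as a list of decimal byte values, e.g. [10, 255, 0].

[196, 65, 22, 138, 253]

First, C1 ⊕ C2 = (M1 ⊕ K) ⊕ (M2 ⊕ K) = M1 ⊕ M2, so the key drops out. Then M2 = (M1 ⊕ M2) ⊕ M1 over the first 5 bytes.
byte 0: (fc ^ 59) ^ 61 = a5 ^ 61 = c4
byte 1: (ff ^ d9) ^ 67 = 26 ^ 67 = 41
byte 2: (ed ^ 9e) ^ 65 = 73 ^ 65 = 16
byte 3: (cf ^ 2b) ^ 6e = e4 ^ 6e = 8a
byte 4: (2d ^ a4) ^ 74 = 89 ^ 74 = fd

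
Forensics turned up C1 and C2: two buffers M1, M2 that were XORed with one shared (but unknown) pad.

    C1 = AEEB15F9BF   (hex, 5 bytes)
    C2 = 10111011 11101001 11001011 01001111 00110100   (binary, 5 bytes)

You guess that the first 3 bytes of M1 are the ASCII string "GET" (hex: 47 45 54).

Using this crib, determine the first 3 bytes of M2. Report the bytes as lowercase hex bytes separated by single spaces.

52 47 8a

First, C1 ⊕ C2 = (M1 ⊕ K) ⊕ (M2 ⊕ K) = M1 ⊕ M2, so the key drops out. Then M2 = (M1 ⊕ M2) ⊕ M1 over the first 3 bytes.
byte 0: (ae ⊕ bb) ⊕ 47 = 15 ⊕ 47 = 52
byte 1: (eb ⊕ e9) ⊕ 45 = 02 ⊕ 45 = 47
byte 2: (15 ⊕ cb) ⊕ 54 = de ⊕ 54 = 8a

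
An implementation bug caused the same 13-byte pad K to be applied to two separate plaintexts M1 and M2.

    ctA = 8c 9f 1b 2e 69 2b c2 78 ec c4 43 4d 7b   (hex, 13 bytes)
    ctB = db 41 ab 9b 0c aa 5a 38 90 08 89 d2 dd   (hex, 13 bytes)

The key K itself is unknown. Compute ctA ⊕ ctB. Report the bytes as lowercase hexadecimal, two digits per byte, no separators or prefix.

ctA ⊕ ctB = (M1 ⊕ K) ⊕ (M2 ⊕ K) = M1 ⊕ M2 — the shared key cancels under XOR.
byte 0: 8c ⊕ db = 57
byte 1: 9f ⊕ 41 = de
byte 2: 1b ⊕ ab = b0
byte 3: 2e ⊕ 9b = b5
byte 4: 69 ⊕ 0c = 65
byte 5: 2b ⊕ aa = 81
byte 6: c2 ⊕ 5a = 98
byte 7: 78 ⊕ 38 = 40
byte 8: ec ⊕ 90 = 7c
byte 9: c4 ⊕ 08 = cc
byte 10: 43 ⊕ 89 = ca
byte 11: 4d ⊕ d2 = 9f
byte 12: 7b ⊕ dd = a6

57deb0b5658198407cccca9fa6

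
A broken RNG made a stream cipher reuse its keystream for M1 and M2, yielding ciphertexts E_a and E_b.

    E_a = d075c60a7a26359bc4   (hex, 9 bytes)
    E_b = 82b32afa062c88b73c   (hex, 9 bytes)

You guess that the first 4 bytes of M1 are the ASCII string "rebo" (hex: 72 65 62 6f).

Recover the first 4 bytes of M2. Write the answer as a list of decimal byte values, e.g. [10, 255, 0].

[32, 163, 142, 159]

First, E_a ⊕ E_b = (M1 ⊕ K) ⊕ (M2 ⊕ K) = M1 ⊕ M2, so the key drops out. Then M2 = (M1 ⊕ M2) ⊕ M1 over the first 4 bytes.
byte 0: (d0 XOR 82) XOR 72 = 52 XOR 72 = 20
byte 1: (75 XOR b3) XOR 65 = c6 XOR 65 = a3
byte 2: (c6 XOR 2a) XOR 62 = ec XOR 62 = 8e
byte 3: (0a XOR fa) XOR 6f = f0 XOR 6f = 9f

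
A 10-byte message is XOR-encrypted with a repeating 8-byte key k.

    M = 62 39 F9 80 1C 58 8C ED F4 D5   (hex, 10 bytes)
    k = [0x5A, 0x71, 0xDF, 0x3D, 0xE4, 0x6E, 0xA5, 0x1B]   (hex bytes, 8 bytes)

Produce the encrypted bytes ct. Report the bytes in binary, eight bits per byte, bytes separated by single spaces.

The 8-byte key repeats, so the effective keystream is 5a 71 df 3d e4 6e a5 1b 5a 71.
byte 0: 01100010 XOR 01011010 = 00111000
byte 1: 00111001 XOR 01110001 = 01001000
byte 2: 11111001 XOR 11011111 = 00100110
byte 3: 10000000 XOR 00111101 = 10111101
byte 4: 00011100 XOR 11100100 = 11111000
byte 5: 01011000 XOR 01101110 = 00110110
byte 6: 10001100 XOR 10100101 = 00101001
byte 7: 11101101 XOR 00011011 = 11110110
byte 8: 11110100 XOR 01011010 = 10101110
byte 9: 11010101 XOR 01110001 = 10100100

00111000 01001000 00100110 10111101 11111000 00110110 00101001 11110110 10101110 10100100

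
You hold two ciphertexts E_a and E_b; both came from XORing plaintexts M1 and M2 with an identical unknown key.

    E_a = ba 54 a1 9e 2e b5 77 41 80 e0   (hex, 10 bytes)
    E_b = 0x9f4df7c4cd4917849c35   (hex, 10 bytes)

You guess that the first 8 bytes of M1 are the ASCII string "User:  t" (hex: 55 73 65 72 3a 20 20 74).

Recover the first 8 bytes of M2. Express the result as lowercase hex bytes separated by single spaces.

First, E_a ⊕ E_b = (M1 ⊕ K) ⊕ (M2 ⊕ K) = M1 ⊕ M2, so the key drops out. Then M2 = (M1 ⊕ M2) ⊕ M1 over the first 8 bytes.
byte 0: (ba ⊕ 9f) ⊕ 55 = 25 ⊕ 55 = 70
byte 1: (54 ⊕ 4d) ⊕ 73 = 19 ⊕ 73 = 6a
byte 2: (a1 ⊕ f7) ⊕ 65 = 56 ⊕ 65 = 33
byte 3: (9e ⊕ c4) ⊕ 72 = 5a ⊕ 72 = 28
byte 4: (2e ⊕ cd) ⊕ 3a = e3 ⊕ 3a = d9
byte 5: (b5 ⊕ 49) ⊕ 20 = fc ⊕ 20 = dc
byte 6: (77 ⊕ 17) ⊕ 20 = 60 ⊕ 20 = 40
byte 7: (41 ⊕ 84) ⊕ 74 = c5 ⊕ 74 = b1

70 6a 33 28 d9 dc 40 b1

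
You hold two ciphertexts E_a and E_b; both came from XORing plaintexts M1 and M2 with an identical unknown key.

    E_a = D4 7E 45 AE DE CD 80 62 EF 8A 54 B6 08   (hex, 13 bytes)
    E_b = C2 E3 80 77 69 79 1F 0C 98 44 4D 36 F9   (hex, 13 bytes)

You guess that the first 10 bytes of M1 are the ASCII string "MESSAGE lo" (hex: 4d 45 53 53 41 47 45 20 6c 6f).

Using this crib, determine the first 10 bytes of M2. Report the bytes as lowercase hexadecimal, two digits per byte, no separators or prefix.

5bd8968af6f3da4e1ba1

First, E_a ⊕ E_b = (M1 ⊕ K) ⊕ (M2 ⊕ K) = M1 ⊕ M2, so the key drops out. Then M2 = (M1 ⊕ M2) ⊕ M1 over the first 10 bytes.
byte 0: (d4 xor c2) xor 4d = 16 xor 4d = 5b
byte 1: (7e xor e3) xor 45 = 9d xor 45 = d8
byte 2: (45 xor 80) xor 53 = c5 xor 53 = 96
byte 3: (ae xor 77) xor 53 = d9 xor 53 = 8a
byte 4: (de xor 69) xor 41 = b7 xor 41 = f6
byte 5: (cd xor 79) xor 47 = b4 xor 47 = f3
byte 6: (80 xor 1f) xor 45 = 9f xor 45 = da
byte 7: (62 xor 0c) xor 20 = 6e xor 20 = 4e
byte 8: (ef xor 98) xor 6c = 77 xor 6c = 1b
byte 9: (8a xor 44) xor 6f = ce xor 6f = a1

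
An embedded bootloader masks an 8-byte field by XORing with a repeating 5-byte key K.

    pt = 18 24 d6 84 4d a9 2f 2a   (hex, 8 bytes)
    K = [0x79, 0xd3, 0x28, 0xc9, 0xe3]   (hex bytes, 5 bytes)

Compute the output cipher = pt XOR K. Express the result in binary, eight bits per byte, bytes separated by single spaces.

The 5-byte key repeats, so the effective keystream is 79 d3 28 c9 e3 79 d3 28.
byte 0: 00011000 XOR 01111001 = 01100001
byte 1: 00100100 XOR 11010011 = 11110111
byte 2: 11010110 XOR 00101000 = 11111110
byte 3: 10000100 XOR 11001001 = 01001101
byte 4: 01001101 XOR 11100011 = 10101110
byte 5: 10101001 XOR 01111001 = 11010000
byte 6: 00101111 XOR 11010011 = 11111100
byte 7: 00101010 XOR 00101000 = 00000010

01100001 11110111 11111110 01001101 10101110 11010000 11111100 00000010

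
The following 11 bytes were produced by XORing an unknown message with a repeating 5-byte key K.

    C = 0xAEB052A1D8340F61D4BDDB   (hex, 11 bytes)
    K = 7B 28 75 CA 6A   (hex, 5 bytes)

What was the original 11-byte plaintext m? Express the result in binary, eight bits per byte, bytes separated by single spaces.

11010101 10011000 00100111 01101011 10110010 01001111 00100111 00010100 00011110 11010111 10100000

The 5-byte key repeats, so the effective keystream is 7b 28 75 ca 6a 7b 28 75 ca 6a 7b.
byte 0: 10101110 xor 01111011 = 11010101
byte 1: 10110000 xor 00101000 = 10011000
byte 2: 01010010 xor 01110101 = 00100111
byte 3: 10100001 xor 11001010 = 01101011
byte 4: 11011000 xor 01101010 = 10110010
byte 5: 00110100 xor 01111011 = 01001111
byte 6: 00001111 xor 00101000 = 00100111
byte 7: 01100001 xor 01110101 = 00010100
byte 8: 11010100 xor 11001010 = 00011110
byte 9: 10111101 xor 01101010 = 11010111
byte 10: 11011011 xor 01111011 = 10100000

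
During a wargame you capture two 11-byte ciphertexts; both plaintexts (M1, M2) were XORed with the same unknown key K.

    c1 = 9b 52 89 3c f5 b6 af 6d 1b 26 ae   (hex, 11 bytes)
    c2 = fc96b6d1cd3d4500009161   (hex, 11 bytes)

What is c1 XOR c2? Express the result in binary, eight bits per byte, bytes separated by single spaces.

c1 ⊕ c2 = (M1 ⊕ K) ⊕ (M2 ⊕ K) = M1 ⊕ M2 — the shared key cancels under XOR.
9b ^ fc = 67
52 ^ 96 = c4
89 ^ b6 = 3f
3c ^ d1 = ed
f5 ^ cd = 38
b6 ^ 3d = 8b
af ^ 45 = ea
6d ^ 00 = 6d
1b ^ 00 = 1b
26 ^ 91 = b7
ae ^ 61 = cf

01100111 11000100 00111111 11101101 00111000 10001011 11101010 01101101 00011011 10110111 11001111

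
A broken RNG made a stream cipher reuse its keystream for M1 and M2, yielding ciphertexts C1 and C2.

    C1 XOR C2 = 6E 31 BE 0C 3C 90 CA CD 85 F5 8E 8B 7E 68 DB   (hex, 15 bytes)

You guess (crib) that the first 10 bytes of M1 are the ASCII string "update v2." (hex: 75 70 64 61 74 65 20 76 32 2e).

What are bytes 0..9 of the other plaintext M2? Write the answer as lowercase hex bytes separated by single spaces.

Since C1 ⊕ C2 = M1 ⊕ M2, XORing with the guessed M1 bytes yields the corresponding M2 bytes: M2 = (C1 ⊕ C2) ⊕ M1.
byte 0: 6e ⊕ 75 = 1b
byte 1: 31 ⊕ 70 = 41
byte 2: be ⊕ 64 = da
byte 3: 0c ⊕ 61 = 6d
byte 4: 3c ⊕ 74 = 48
byte 5: 90 ⊕ 65 = f5
byte 6: ca ⊕ 20 = ea
byte 7: cd ⊕ 76 = bb
byte 8: 85 ⊕ 32 = b7
byte 9: f5 ⊕ 2e = db

1b 41 da 6d 48 f5 ea bb b7 db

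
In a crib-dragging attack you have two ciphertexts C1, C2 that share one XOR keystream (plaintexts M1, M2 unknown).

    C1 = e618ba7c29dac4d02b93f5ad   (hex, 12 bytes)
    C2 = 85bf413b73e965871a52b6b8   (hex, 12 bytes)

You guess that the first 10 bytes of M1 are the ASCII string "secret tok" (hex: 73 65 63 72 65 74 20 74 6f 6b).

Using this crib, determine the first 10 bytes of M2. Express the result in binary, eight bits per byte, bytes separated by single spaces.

00010000 11000010 10011000 00110101 00111111 01000111 10000001 00100011 01011110 10101010

First, C1 ⊕ C2 = (M1 ⊕ K) ⊕ (M2 ⊕ K) = M1 ⊕ M2, so the key drops out. Then M2 = (M1 ⊕ M2) ⊕ M1 over the first 10 bytes.
byte 0: (e6 ⊕ 85) ⊕ 73 = 63 ⊕ 73 = 10
byte 1: (18 ⊕ bf) ⊕ 65 = a7 ⊕ 65 = c2
byte 2: (ba ⊕ 41) ⊕ 63 = fb ⊕ 63 = 98
byte 3: (7c ⊕ 3b) ⊕ 72 = 47 ⊕ 72 = 35
byte 4: (29 ⊕ 73) ⊕ 65 = 5a ⊕ 65 = 3f
byte 5: (da ⊕ e9) ⊕ 74 = 33 ⊕ 74 = 47
byte 6: (c4 ⊕ 65) ⊕ 20 = a1 ⊕ 20 = 81
byte 7: (d0 ⊕ 87) ⊕ 74 = 57 ⊕ 74 = 23
byte 8: (2b ⊕ 1a) ⊕ 6f = 31 ⊕ 6f = 5e
byte 9: (93 ⊕ 52) ⊕ 6b = c1 ⊕ 6b = aa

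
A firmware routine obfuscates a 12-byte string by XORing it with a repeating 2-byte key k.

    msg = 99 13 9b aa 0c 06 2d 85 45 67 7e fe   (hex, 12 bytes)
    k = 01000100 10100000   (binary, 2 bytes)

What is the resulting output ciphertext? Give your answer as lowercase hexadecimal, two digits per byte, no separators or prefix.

The 2-byte key repeats, so the effective keystream is 44 a0 44 a0 44 a0 44 a0 44 a0 44 a0.
byte 0: 99 XOR 44 = dd
byte 1: 13 XOR a0 = b3
byte 2: 9b XOR 44 = df
byte 3: aa XOR a0 = 0a
byte 4: 0c XOR 44 = 48
byte 5: 06 XOR a0 = a6
byte 6: 2d XOR 44 = 69
byte 7: 85 XOR a0 = 25
byte 8: 45 XOR 44 = 01
byte 9: 67 XOR a0 = c7
byte 10: 7e XOR 44 = 3a
byte 11: fe XOR a0 = 5e

ddb3df0a48a6692501c73a5e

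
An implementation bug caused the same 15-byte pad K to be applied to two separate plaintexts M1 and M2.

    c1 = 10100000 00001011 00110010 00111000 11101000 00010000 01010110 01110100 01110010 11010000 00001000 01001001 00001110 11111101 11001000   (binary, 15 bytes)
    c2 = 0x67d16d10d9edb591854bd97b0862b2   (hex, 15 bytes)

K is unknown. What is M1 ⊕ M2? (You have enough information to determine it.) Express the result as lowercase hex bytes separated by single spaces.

c7 da 5f 28 31 fd e3 e5 f7 9b d1 32 06 9f 7a

c1 ⊕ c2 = (M1 ⊕ K) ⊕ (M2 ⊕ K) = M1 ⊕ M2 — the shared key cancels under XOR.
a0 ⊕ 67 = c7
0b ⊕ d1 = da
32 ⊕ 6d = 5f
38 ⊕ 10 = 28
e8 ⊕ d9 = 31
10 ⊕ ed = fd
56 ⊕ b5 = e3
74 ⊕ 91 = e5
72 ⊕ 85 = f7
d0 ⊕ 4b = 9b
08 ⊕ d9 = d1
49 ⊕ 7b = 32
0e ⊕ 08 = 06
fd ⊕ 62 = 9f
c8 ⊕ b2 = 7a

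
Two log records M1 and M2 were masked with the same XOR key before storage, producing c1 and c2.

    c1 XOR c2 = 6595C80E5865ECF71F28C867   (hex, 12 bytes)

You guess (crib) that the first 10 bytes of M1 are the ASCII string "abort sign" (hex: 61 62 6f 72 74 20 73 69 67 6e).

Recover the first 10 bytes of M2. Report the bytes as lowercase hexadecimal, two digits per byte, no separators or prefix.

04f7a77c2c459f9e7846

Since c1 ⊕ c2 = M1 ⊕ M2, XORing with the guessed M1 bytes yields the corresponding M2 bytes: M2 = (c1 ⊕ c2) ⊕ M1.
byte 0: 101 ⊕  97 =   4
byte 1: 149 ⊕  98 = 247
byte 2: 200 ⊕ 111 = 167
byte 3:  14 ⊕ 114 = 124
byte 4:  88 ⊕ 116 =  44
byte 5: 101 ⊕  32 =  69
byte 6: 236 ⊕ 115 = 159
byte 7: 247 ⊕ 105 = 158
byte 8:  31 ⊕ 103 = 120
byte 9:  40 ⊕ 110 =  70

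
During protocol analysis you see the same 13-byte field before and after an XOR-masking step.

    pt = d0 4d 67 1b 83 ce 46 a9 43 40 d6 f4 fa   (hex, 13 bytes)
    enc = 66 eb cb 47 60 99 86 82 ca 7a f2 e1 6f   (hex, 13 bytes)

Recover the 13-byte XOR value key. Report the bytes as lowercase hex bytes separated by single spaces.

Since enc = pt ⊕ key, XORing both sides with pt gives key = pt ⊕ enc.
d0 ^ 66 = b6
4d ^ eb = a6
67 ^ cb = ac
1b ^ 47 = 5c
83 ^ 60 = e3
ce ^ 99 = 57
46 ^ 86 = c0
a9 ^ 82 = 2b
43 ^ ca = 89
40 ^ 7a = 3a
d6 ^ f2 = 24
f4 ^ e1 = 15
fa ^ 6f = 95

b6 a6 ac 5c e3 57 c0 2b 89 3a 24 15 95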